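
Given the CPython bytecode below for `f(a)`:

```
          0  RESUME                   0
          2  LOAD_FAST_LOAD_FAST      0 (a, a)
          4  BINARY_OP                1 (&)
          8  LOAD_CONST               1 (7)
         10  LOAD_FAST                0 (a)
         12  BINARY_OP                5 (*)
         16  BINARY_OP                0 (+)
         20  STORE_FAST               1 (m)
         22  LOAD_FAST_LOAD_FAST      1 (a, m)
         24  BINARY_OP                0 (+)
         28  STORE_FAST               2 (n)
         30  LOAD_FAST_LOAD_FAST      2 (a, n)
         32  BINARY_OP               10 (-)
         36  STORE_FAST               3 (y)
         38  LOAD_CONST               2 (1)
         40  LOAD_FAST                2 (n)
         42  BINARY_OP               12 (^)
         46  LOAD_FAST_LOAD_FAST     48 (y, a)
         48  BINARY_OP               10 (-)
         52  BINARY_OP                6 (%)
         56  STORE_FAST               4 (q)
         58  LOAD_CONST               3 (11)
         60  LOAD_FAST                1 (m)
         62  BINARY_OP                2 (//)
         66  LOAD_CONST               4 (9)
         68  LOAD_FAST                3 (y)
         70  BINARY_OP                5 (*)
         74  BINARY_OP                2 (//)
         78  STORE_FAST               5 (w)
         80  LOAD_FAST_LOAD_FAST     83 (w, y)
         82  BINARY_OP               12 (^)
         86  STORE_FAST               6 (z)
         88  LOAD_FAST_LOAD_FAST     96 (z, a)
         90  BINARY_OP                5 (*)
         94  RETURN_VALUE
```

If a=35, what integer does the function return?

LOAD_FAST_LOAD_FAST a,a → push 35,35. Stack: [35, 35]
BINARY_OP & → 35 & 35 = 35. Stack: [35]
LOAD_CONST → push 7. Stack: [35, 7]
LOAD_FAST a → push 35. Stack: [35, 7, 35]
BINARY_OP * → 7 * 35 = 245. Stack: [35, 245]
BINARY_OP + → 35 + 245 = 280. Stack: [280]
STORE_FAST m → m=280. Stack: []
LOAD_FAST_LOAD_FAST a,m → push 35,280. Stack: [35, 280]
BINARY_OP + → 35 + 280 = 315. Stack: [315]
STORE_FAST n → n=315. Stack: []
LOAD_FAST_LOAD_FAST a,n → push 35,315. Stack: [35, 315]
BINARY_OP - → 35 - 315 = -280. Stack: [-280]
STORE_FAST y → y=-280. Stack: []
LOAD_CONST → push 1. Stack: [1]
LOAD_FAST n → push 315. Stack: [1, 315]
BINARY_OP ^ → 1 ^ 315 = 314. Stack: [314]
LOAD_FAST_LOAD_FAST y,a → push -280,35. Stack: [314, -280, 35]
BINARY_OP - → -280 - 35 = -315. Stack: [314, -315]
BINARY_OP % → 314 % -315 = -1. Stack: [-1]
STORE_FAST q → q=-1. Stack: []
LOAD_CONST → push 11. Stack: [11]
LOAD_FAST m → push 280. Stack: [11, 280]
BINARY_OP // → 11 // 280 = 0. Stack: [0]
LOAD_CONST → push 9. Stack: [0, 9]
LOAD_FAST y → push -280. Stack: [0, 9, -280]
BINARY_OP * → 9 * -280 = -2520. Stack: [0, -2520]
BINARY_OP // → 0 // -2520 = 0. Stack: [0]
STORE_FAST w → w=0. Stack: []
LOAD_FAST_LOAD_FAST w,y → push 0,-280. Stack: [0, -280]
BINARY_OP ^ → 0 ^ -280 = -280. Stack: [-280]
STORE_FAST z → z=-280. Stack: []
LOAD_FAST_LOAD_FAST z,a → push -280,35. Stack: [-280, 35]
BINARY_OP * → -280 * 35 = -9800. Stack: [-9800]
RETURN_VALUE → return -9800.

-9800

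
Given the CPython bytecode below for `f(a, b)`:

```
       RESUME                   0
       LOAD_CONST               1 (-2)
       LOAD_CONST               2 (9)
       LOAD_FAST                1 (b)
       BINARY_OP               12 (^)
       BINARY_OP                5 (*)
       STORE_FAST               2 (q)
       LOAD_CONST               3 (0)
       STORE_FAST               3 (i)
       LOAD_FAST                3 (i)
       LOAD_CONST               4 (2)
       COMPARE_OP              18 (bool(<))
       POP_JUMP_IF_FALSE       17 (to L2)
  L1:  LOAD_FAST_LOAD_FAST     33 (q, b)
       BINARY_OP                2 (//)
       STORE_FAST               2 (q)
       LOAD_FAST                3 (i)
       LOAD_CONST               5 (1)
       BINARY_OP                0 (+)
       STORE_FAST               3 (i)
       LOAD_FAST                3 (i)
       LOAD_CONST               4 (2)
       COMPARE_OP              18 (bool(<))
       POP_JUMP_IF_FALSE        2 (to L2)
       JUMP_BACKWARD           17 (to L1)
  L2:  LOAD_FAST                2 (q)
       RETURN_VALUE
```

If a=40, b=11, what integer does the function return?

LOAD_CONST → push -2. Stack: [-2]
LOAD_CONST → push 9. Stack: [-2, 9]
LOAD_FAST b → push 11. Stack: [-2, 9, 11]
BINARY_OP ^ → 9 ^ 11 = 2. Stack: [-2, 2]
BINARY_OP * → -2 * 2 = -4. Stack: [-4]
STORE_FAST q → q=-4. Stack: []
LOAD_CONST → push 0. Stack: [0]
STORE_FAST i → i=0. Stack: []
LOAD_FAST i → push 0. Stack: [0]
LOAD_CONST → push 2. Stack: [0, 2]
COMPARE_OP bool(<) → 0 vs 2 = True. Stack: [True]
POP_JUMP_IF_FALSE → pop True; no jump. Stack: []
LOAD_FAST_LOAD_FAST q,b → push -4,11. Stack: [-4, 11]
BINARY_OP // → -4 // 11 = -1. Stack: [-1]
STORE_FAST q → q=-1. Stack: []
LOAD_FAST i → push 0. Stack: [0]
LOAD_CONST → push 1. Stack: [0, 1]
BINARY_OP + → 0 + 1 = 1. Stack: [1]
STORE_FAST i → i=1. Stack: []
LOAD_FAST i → push 1. Stack: [1]
LOAD_CONST → push 2. Stack: [1, 2]
COMPARE_OP bool(<) → 1 vs 2 = True. Stack: [True]
POP_JUMP_IF_FALSE → pop True; no jump. Stack: []
LOAD_FAST_LOAD_FAST q,b → push -1,11. Stack: [-1, 11]
BINARY_OP // → -1 // 11 = -1. Stack: [-1]
STORE_FAST q → q=-1. Stack: []
LOAD_FAST i → push 1. Stack: [1]
LOAD_CONST → push 1. Stack: [1, 1]
BINARY_OP + → 1 + 1 = 2. Stack: [2]
STORE_FAST i → i=2. Stack: []
LOAD_FAST i → push 2. Stack: [2]
LOAD_CONST → push 2. Stack: [2, 2]
COMPARE_OP bool(<) → 2 vs 2 = False. Stack: [False]
POP_JUMP_IF_FALSE → pop False; jump. Stack: []
LOAD_FAST q → push -1. Stack: [-1]
RETURN_VALUE → return -1.

-1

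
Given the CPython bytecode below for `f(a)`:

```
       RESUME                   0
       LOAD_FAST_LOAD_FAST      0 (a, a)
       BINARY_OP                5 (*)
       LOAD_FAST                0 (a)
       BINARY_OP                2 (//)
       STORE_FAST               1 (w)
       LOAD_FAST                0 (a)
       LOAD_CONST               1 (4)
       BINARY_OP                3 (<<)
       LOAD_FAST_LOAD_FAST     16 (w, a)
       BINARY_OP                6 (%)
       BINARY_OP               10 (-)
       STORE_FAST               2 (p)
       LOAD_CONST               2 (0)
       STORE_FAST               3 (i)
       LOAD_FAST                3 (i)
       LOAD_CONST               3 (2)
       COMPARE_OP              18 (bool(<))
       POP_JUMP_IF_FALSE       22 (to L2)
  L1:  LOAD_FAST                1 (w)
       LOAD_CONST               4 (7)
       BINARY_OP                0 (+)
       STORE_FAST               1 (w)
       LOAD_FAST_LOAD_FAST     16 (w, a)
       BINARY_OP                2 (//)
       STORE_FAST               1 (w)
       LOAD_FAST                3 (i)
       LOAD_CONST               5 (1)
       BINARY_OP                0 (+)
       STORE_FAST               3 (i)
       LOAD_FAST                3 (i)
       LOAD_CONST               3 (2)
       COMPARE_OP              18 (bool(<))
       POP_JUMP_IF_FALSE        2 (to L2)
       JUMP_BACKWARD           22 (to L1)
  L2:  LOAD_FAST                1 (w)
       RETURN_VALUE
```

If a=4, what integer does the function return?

2

LOAD_FAST_LOAD_FAST a,a → push 4,4. Stack: [4, 4]
BINARY_OP * → 4 * 4 = 16. Stack: [16]
LOAD_FAST a → push 4. Stack: [16, 4]
BINARY_OP // → 16 // 4 = 4. Stack: [4]
STORE_FAST w → w=4. Stack: []
LOAD_FAST a → push 4. Stack: [4]
LOAD_CONST → push 4. Stack: [4, 4]
BINARY_OP << → 4 << 4 = 64. Stack: [64]
LOAD_FAST_LOAD_FAST w,a → push 4,4. Stack: [64, 4, 4]
BINARY_OP % → 4 % 4 = 0. Stack: [64, 0]
BINARY_OP - → 64 - 0 = 64. Stack: [64]
STORE_FAST p → p=64. Stack: []
LOAD_CONST → push 0. Stack: [0]
STORE_FAST i → i=0. Stack: []
LOAD_FAST i → push 0. Stack: [0]
LOAD_CONST → push 2. Stack: [0, 2]
COMPARE_OP bool(<) → 0 vs 2 = True. Stack: [True]
POP_JUMP_IF_FALSE → pop True; no jump. Stack: []
LOAD_FAST w → push 4. Stack: [4]
LOAD_CONST → push 7. Stack: [4, 7]
BINARY_OP + → 4 + 7 = 11. Stack: [11]
STORE_FAST w → w=11. Stack: []
LOAD_FAST_LOAD_FAST w,a → push 11,4. Stack: [11, 4]
BINARY_OP // → 11 // 4 = 2. Stack: [2]
STORE_FAST w → w=2. Stack: []
LOAD_FAST i → push 0. Stack: [0]
LOAD_CONST → push 1. Stack: [0, 1]
BINARY_OP + → 0 + 1 = 1. Stack: [1]
STORE_FAST i → i=1. Stack: []
LOAD_FAST i → push 1. Stack: [1]
LOAD_CONST → push 2. Stack: [1, 2]
COMPARE_OP bool(<) → 1 vs 2 = True. Stack: [True]
POP_JUMP_IF_FALSE → pop True; no jump. Stack: []
LOAD_FAST w → push 2. Stack: [2]
LOAD_CONST → push 7. Stack: [2, 7]
BINARY_OP + → 2 + 7 = 9. Stack: [9]
STORE_FAST w → w=9. Stack: []
LOAD_FAST_LOAD_FAST w,a → push 9,4. Stack: [9, 4]
BINARY_OP // → 9 // 4 = 2. Stack: [2]
STORE_FAST w → w=2. Stack: []
LOAD_FAST i → push 1. Stack: [1]
LOAD_CONST → push 1. Stack: [1, 1]
BINARY_OP + → 1 + 1 = 2. Stack: [2]
STORE_FAST i → i=2. Stack: []
LOAD_FAST i → push 2. Stack: [2]
LOAD_CONST → push 2. Stack: [2, 2]
COMPARE_OP bool(<) → 2 vs 2 = False. Stack: [False]
POP_JUMP_IF_FALSE → pop False; jump. Stack: []
LOAD_FAST w → push 2. Stack: [2]
RETURN_VALUE → return 2.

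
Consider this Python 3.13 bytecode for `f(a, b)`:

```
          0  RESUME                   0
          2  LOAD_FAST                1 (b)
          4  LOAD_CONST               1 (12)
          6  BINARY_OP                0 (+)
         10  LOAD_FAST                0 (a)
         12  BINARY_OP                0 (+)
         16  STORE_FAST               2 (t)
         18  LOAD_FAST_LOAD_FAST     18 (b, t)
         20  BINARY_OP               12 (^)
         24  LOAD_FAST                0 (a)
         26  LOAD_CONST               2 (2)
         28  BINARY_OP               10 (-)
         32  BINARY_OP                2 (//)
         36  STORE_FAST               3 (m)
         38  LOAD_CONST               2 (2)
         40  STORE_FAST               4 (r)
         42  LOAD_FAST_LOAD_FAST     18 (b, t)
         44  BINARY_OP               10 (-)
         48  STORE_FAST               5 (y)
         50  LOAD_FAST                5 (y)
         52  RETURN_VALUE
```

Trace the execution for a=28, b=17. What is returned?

LOAD_FAST b → push 17. Stack: [17]
LOAD_CONST → push 12. Stack: [17, 12]
BINARY_OP + → 17 + 12 = 29. Stack: [29]
LOAD_FAST a → push 28. Stack: [29, 28]
BINARY_OP + → 29 + 28 = 57. Stack: [57]
STORE_FAST t → t=57. Stack: []
LOAD_FAST_LOAD_FAST b,t → push 17,57. Stack: [17, 57]
BINARY_OP ^ → 17 ^ 57 = 40. Stack: [40]
LOAD_FAST a → push 28. Stack: [40, 28]
LOAD_CONST → push 2. Stack: [40, 28, 2]
BINARY_OP - → 28 - 2 = 26. Stack: [40, 26]
BINARY_OP // → 40 // 26 = 1. Stack: [1]
STORE_FAST m → m=1. Stack: []
LOAD_CONST → push 2. Stack: [2]
STORE_FAST r → r=2. Stack: []
LOAD_FAST_LOAD_FAST b,t → push 17,57. Stack: [17, 57]
BINARY_OP - → 17 - 57 = -40. Stack: [-40]
STORE_FAST y → y=-40. Stack: []
LOAD_FAST y → push -40. Stack: [-40]
RETURN_VALUE → return -40.

-40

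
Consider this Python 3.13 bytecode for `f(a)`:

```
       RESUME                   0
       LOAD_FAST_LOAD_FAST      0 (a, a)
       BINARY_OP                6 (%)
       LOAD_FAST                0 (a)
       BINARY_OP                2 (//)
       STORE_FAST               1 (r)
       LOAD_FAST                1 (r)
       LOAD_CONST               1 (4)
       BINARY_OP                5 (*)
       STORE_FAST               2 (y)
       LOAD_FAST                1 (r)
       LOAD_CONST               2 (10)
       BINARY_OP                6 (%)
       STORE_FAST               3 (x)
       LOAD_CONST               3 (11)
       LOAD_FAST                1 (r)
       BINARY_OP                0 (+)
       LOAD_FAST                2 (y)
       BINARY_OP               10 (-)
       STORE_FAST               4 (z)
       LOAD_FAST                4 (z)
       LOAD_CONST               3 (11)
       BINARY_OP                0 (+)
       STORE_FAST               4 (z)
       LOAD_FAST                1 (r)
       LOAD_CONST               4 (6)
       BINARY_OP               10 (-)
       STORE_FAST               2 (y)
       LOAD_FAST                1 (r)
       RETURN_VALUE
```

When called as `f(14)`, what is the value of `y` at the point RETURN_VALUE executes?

LOAD_FAST_LOAD_FAST a,a → push 14,14. Stack: [14, 14]
BINARY_OP % → 14 % 14 = 0. Stack: [0]
LOAD_FAST a → push 14. Stack: [0, 14]
BINARY_OP // → 0 // 14 = 0. Stack: [0]
STORE_FAST r → r=0. Stack: []
LOAD_FAST r → push 0. Stack: [0]
LOAD_CONST → push 4. Stack: [0, 4]
BINARY_OP * → 0 * 4 = 0. Stack: [0]
STORE_FAST y → y=0. Stack: []
LOAD_FAST r → push 0. Stack: [0]
LOAD_CONST → push 10. Stack: [0, 10]
BINARY_OP % → 0 % 10 = 0. Stack: [0]
STORE_FAST x → x=0. Stack: []
LOAD_CONST → push 11. Stack: [11]
LOAD_FAST r → push 0. Stack: [11, 0]
BINARY_OP + → 11 + 0 = 11. Stack: [11]
LOAD_FAST y → push 0. Stack: [11, 0]
BINARY_OP - → 11 - 0 = 11. Stack: [11]
STORE_FAST z → z=11. Stack: []
LOAD_FAST z → push 11. Stack: [11]
LOAD_CONST → push 11. Stack: [11, 11]
BINARY_OP + → 11 + 11 = 22. Stack: [22]
STORE_FAST z → z=22. Stack: []
LOAD_FAST r → push 0. Stack: [0]
LOAD_CONST → push 6. Stack: [0, 6]
BINARY_OP - → 0 - 6 = -6. Stack: [-6]
STORE_FAST y → y=-6. Stack: []
LOAD_FAST r → push 0. Stack: [0]
RETURN_VALUE → return 0.

-6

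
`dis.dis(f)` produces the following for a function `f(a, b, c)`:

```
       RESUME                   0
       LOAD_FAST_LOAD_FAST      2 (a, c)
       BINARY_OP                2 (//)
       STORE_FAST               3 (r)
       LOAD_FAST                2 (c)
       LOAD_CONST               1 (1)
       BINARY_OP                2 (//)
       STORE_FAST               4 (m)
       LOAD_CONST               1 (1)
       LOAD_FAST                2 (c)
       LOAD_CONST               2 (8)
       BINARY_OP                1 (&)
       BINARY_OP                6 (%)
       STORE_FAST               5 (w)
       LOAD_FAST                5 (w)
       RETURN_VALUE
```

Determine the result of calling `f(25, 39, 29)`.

1

LOAD_FAST_LOAD_FAST a,c → push 25,29. Stack: [25, 29]
BINARY_OP // → 25 // 29 = 0. Stack: [0]
STORE_FAST r → r=0. Stack: []
LOAD_FAST c → push 29. Stack: [29]
LOAD_CONST → push 1. Stack: [29, 1]
BINARY_OP // → 29 // 1 = 29. Stack: [29]
STORE_FAST m → m=29. Stack: []
LOAD_CONST → push 1. Stack: [1]
LOAD_FAST c → push 29. Stack: [1, 29]
LOAD_CONST → push 8. Stack: [1, 29, 8]
BINARY_OP & → 29 & 8 = 8. Stack: [1, 8]
BINARY_OP % → 1 % 8 = 1. Stack: [1]
STORE_FAST w → w=1. Stack: []
LOAD_FAST w → push 1. Stack: [1]
RETURN_VALUE → return 1.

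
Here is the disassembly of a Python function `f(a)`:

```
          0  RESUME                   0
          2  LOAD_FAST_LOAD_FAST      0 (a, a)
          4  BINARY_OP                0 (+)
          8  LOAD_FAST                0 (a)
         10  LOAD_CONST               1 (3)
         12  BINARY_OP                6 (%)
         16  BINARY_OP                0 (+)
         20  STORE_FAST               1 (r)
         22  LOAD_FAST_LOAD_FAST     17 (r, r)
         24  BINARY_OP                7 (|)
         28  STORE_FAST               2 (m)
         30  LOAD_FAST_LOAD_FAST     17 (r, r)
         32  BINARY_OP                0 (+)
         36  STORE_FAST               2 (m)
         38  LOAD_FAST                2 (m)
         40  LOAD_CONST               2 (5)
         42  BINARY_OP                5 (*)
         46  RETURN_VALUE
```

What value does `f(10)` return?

210

LOAD_FAST_LOAD_FAST a,a → push 10,10. Stack: [10, 10]
BINARY_OP + → 10 + 10 = 20. Stack: [20]
LOAD_FAST a → push 10. Stack: [20, 10]
LOAD_CONST → push 3. Stack: [20, 10, 3]
BINARY_OP % → 10 % 3 = 1. Stack: [20, 1]
BINARY_OP + → 20 + 1 = 21. Stack: [21]
STORE_FAST r → r=21. Stack: []
LOAD_FAST_LOAD_FAST r,r → push 21,21. Stack: [21, 21]
BINARY_OP | → 21 | 21 = 21. Stack: [21]
STORE_FAST m → m=21. Stack: []
LOAD_FAST_LOAD_FAST r,r → push 21,21. Stack: [21, 21]
BINARY_OP + → 21 + 21 = 42. Stack: [42]
STORE_FAST m → m=42. Stack: []
LOAD_FAST m → push 42. Stack: [42]
LOAD_CONST → push 5. Stack: [42, 5]
BINARY_OP * → 42 * 5 = 210. Stack: [210]
RETURN_VALUE → return 210.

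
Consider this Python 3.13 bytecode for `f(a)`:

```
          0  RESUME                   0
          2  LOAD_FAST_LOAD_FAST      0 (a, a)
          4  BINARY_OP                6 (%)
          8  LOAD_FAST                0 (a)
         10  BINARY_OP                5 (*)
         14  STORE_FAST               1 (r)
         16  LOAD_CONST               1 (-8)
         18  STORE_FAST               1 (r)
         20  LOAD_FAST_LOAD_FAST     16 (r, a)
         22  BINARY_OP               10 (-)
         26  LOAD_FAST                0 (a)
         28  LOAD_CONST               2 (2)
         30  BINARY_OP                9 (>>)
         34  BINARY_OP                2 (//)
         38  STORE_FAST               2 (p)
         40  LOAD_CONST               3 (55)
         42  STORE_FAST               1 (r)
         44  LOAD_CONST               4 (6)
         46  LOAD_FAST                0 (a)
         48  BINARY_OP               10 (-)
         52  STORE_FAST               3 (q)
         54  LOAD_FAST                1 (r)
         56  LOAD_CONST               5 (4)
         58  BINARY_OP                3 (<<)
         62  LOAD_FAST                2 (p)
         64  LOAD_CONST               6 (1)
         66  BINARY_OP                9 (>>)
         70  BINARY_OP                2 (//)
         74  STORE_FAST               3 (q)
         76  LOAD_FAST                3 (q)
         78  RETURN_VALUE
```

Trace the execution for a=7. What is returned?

LOAD_FAST_LOAD_FAST a,a → push 7,7. Stack: [7, 7]
BINARY_OP % → 7 % 7 = 0. Stack: [0]
LOAD_FAST a → push 7. Stack: [0, 7]
BINARY_OP * → 0 * 7 = 0. Stack: [0]
STORE_FAST r → r=0. Stack: []
LOAD_CONST → push -8. Stack: [-8]
STORE_FAST r → r=-8. Stack: []
LOAD_FAST_LOAD_FAST r,a → push -8,7. Stack: [-8, 7]
BINARY_OP - → -8 - 7 = -15. Stack: [-15]
LOAD_FAST a → push 7. Stack: [-15, 7]
LOAD_CONST → push 2. Stack: [-15, 7, 2]
BINARY_OP >> → 7 >> 2 = 1. Stack: [-15, 1]
BINARY_OP // → -15 // 1 = -15. Stack: [-15]
STORE_FAST p → p=-15. Stack: []
LOAD_CONST → push 55. Stack: [55]
STORE_FAST r → r=55. Stack: []
LOAD_CONST → push 6. Stack: [6]
LOAD_FAST a → push 7. Stack: [6, 7]
BINARY_OP - → 6 - 7 = -1. Stack: [-1]
STORE_FAST q → q=-1. Stack: []
LOAD_FAST r → push 55. Stack: [55]
LOAD_CONST → push 4. Stack: [55, 4]
BINARY_OP << → 55 << 4 = 880. Stack: [880]
LOAD_FAST p → push -15. Stack: [880, -15]
LOAD_CONST → push 1. Stack: [880, -15, 1]
BINARY_OP >> → -15 >> 1 = -8. Stack: [880, -8]
BINARY_OP // → 880 // -8 = -110. Stack: [-110]
STORE_FAST q → q=-110. Stack: []
LOAD_FAST q → push -110. Stack: [-110]
RETURN_VALUE → return -110.

-110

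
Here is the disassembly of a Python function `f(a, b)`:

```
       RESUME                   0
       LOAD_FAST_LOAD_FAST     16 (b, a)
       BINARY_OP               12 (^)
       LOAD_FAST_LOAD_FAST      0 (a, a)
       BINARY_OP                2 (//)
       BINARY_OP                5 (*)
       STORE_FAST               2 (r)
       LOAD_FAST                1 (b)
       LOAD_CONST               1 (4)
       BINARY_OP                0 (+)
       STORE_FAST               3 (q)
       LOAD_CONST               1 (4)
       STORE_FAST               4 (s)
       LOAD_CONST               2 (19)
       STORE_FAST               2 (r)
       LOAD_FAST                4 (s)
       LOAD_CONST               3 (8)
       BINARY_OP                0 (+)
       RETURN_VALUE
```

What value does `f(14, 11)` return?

LOAD_FAST_LOAD_FAST b,a → push 11,14. Stack: [11, 14]
BINARY_OP ^ → 11 ^ 14 = 5. Stack: [5]
LOAD_FAST_LOAD_FAST a,a → push 14,14. Stack: [5, 14, 14]
BINARY_OP // → 14 // 14 = 1. Stack: [5, 1]
BINARY_OP * → 5 * 1 = 5. Stack: [5]
STORE_FAST r → r=5. Stack: []
LOAD_FAST b → push 11. Stack: [11]
LOAD_CONST → push 4. Stack: [11, 4]
BINARY_OP + → 11 + 4 = 15. Stack: [15]
STORE_FAST q → q=15. Stack: []
LOAD_CONST → push 4. Stack: [4]
STORE_FAST s → s=4. Stack: []
LOAD_CONST → push 19. Stack: [19]
STORE_FAST r → r=19. Stack: []
LOAD_FAST s → push 4. Stack: [4]
LOAD_CONST → push 8. Stack: [4, 8]
BINARY_OP + → 4 + 8 = 12. Stack: [12]
RETURN_VALUE → return 12.

12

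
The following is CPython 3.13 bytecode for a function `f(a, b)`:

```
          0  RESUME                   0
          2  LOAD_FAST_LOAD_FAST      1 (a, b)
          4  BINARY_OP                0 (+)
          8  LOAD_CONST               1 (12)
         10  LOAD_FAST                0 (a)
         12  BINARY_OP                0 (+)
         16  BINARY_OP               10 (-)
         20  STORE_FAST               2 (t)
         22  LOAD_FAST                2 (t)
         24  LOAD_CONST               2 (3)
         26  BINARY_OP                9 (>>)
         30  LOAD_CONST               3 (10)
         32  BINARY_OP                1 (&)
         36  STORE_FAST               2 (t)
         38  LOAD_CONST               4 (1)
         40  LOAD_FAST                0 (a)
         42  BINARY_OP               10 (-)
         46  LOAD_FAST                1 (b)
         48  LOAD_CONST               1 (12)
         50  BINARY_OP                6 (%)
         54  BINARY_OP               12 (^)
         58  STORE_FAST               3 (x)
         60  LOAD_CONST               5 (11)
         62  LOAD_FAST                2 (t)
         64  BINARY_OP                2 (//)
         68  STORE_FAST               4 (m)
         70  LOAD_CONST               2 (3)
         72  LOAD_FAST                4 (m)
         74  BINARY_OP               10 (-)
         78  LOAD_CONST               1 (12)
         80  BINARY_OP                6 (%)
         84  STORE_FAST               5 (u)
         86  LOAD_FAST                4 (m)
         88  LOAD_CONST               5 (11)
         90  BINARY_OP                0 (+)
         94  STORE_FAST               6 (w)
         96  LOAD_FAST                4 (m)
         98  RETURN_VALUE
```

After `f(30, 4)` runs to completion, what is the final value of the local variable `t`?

LOAD_FAST_LOAD_FAST a,b → push 30,4. Stack: [30, 4]
BINARY_OP + → 30 + 4 = 34. Stack: [34]
LOAD_CONST → push 12. Stack: [34, 12]
LOAD_FAST a → push 30. Stack: [34, 12, 30]
BINARY_OP + → 12 + 30 = 42. Stack: [34, 42]
BINARY_OP - → 34 - 42 = -8. Stack: [-8]
STORE_FAST t → t=-8. Stack: []
LOAD_FAST t → push -8. Stack: [-8]
LOAD_CONST → push 3. Stack: [-8, 3]
BINARY_OP >> → -8 >> 3 = -1. Stack: [-1]
LOAD_CONST → push 10. Stack: [-1, 10]
BINARY_OP & → -1 & 10 = 10. Stack: [10]
STORE_FAST t → t=10. Stack: []
LOAD_CONST → push 1. Stack: [1]
LOAD_FAST a → push 30. Stack: [1, 30]
BINARY_OP - → 1 - 30 = -29. Stack: [-29]
LOAD_FAST b → push 4. Stack: [-29, 4]
LOAD_CONST → push 12. Stack: [-29, 4, 12]
BINARY_OP % → 4 % 12 = 4. Stack: [-29, 4]
BINARY_OP ^ → -29 ^ 4 = -25. Stack: [-25]
STORE_FAST x → x=-25. Stack: []
LOAD_CONST → push 11. Stack: [11]
LOAD_FAST t → push 10. Stack: [11, 10]
BINARY_OP // → 11 // 10 = 1. Stack: [1]
STORE_FAST m → m=1. Stack: []
LOAD_CONST → push 3. Stack: [3]
LOAD_FAST m → push 1. Stack: [3, 1]
BINARY_OP - → 3 - 1 = 2. Stack: [2]
LOAD_CONST → push 12. Stack: [2, 12]
BINARY_OP % → 2 % 12 = 2. Stack: [2]
STORE_FAST u → u=2. Stack: []
LOAD_FAST m → push 1. Stack: [1]
LOAD_CONST → push 11. Stack: [1, 11]
BINARY_OP + → 1 + 11 = 12. Stack: [12]
STORE_FAST w → w=12. Stack: []
LOAD_FAST m → push 1. Stack: [1]
RETURN_VALUE → return 1.

10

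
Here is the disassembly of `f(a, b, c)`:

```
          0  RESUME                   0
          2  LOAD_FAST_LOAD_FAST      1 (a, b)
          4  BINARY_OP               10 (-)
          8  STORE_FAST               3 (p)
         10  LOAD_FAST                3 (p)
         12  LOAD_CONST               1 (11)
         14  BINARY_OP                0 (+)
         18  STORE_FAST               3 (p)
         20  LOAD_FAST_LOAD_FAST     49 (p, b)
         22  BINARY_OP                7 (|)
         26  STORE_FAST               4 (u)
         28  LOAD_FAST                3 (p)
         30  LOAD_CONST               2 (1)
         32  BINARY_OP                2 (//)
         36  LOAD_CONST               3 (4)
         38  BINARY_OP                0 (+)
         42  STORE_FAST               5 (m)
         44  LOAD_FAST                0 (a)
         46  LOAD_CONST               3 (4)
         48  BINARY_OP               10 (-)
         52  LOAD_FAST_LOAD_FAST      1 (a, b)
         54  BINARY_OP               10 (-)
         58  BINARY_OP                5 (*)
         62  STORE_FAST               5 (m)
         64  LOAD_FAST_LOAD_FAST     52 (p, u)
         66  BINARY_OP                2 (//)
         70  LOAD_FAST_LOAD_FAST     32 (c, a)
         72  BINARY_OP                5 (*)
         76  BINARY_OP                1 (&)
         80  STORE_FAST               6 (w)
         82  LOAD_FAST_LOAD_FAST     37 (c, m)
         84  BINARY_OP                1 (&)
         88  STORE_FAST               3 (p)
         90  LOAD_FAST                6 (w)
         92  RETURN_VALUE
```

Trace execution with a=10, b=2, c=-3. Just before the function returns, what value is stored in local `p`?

48

LOAD_FAST_LOAD_FAST a,b → push 10,2. Stack: [10, 2]
BINARY_OP - → 10 - 2 = 8. Stack: [8]
STORE_FAST p → p=8. Stack: []
LOAD_FAST p → push 8. Stack: [8]
LOAD_CONST → push 11. Stack: [8, 11]
BINARY_OP + → 8 + 11 = 19. Stack: [19]
STORE_FAST p → p=19. Stack: []
LOAD_FAST_LOAD_FAST p,b → push 19,2. Stack: [19, 2]
BINARY_OP | → 19 | 2 = 19. Stack: [19]
STORE_FAST u → u=19. Stack: []
LOAD_FAST p → push 19. Stack: [19]
LOAD_CONST → push 1. Stack: [19, 1]
BINARY_OP // → 19 // 1 = 19. Stack: [19]
LOAD_CONST → push 4. Stack: [19, 4]
BINARY_OP + → 19 + 4 = 23. Stack: [23]
STORE_FAST m → m=23. Stack: []
LOAD_FAST a → push 10. Stack: [10]
LOAD_CONST → push 4. Stack: [10, 4]
BINARY_OP - → 10 - 4 = 6. Stack: [6]
LOAD_FAST_LOAD_FAST a,b → push 10,2. Stack: [6, 10, 2]
BINARY_OP - → 10 - 2 = 8. Stack: [6, 8]
BINARY_OP * → 6 * 8 = 48. Stack: [48]
STORE_FAST m → m=48. Stack: []
LOAD_FAST_LOAD_FAST p,u → push 19,19. Stack: [19, 19]
BINARY_OP // → 19 // 19 = 1. Stack: [1]
LOAD_FAST_LOAD_FAST c,a → push -3,10. Stack: [1, -3, 10]
BINARY_OP * → -3 * 10 = -30. Stack: [1, -30]
BINARY_OP & → 1 & -30 = 0. Stack: [0]
STORE_FAST w → w=0. Stack: []
LOAD_FAST_LOAD_FAST c,m → push -3,48. Stack: [-3, 48]
BINARY_OP & → -3 & 48 = 48. Stack: [48]
STORE_FAST p → p=48. Stack: []
LOAD_FAST w → push 0. Stack: [0]
RETURN_VALUE → return 0.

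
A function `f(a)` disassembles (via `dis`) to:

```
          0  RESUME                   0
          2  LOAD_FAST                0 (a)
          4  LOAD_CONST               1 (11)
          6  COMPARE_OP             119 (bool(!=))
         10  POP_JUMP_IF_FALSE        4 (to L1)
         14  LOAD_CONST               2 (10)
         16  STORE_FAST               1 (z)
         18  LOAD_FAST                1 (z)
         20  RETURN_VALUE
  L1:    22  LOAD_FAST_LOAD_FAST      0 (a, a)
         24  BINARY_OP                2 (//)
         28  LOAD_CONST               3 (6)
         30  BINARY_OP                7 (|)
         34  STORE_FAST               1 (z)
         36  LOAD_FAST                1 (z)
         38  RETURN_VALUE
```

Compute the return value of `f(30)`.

10

LOAD_FAST a → push 30. Stack: [30]
LOAD_CONST → push 11. Stack: [30, 11]
COMPARE_OP bool(!=) → 30 vs 11 = True. Stack: [True]
POP_JUMP_IF_FALSE → pop True; no jump. Stack: []
LOAD_CONST → push 10. Stack: [10]
STORE_FAST z → z=10. Stack: []
LOAD_FAST z → push 10. Stack: [10]
RETURN_VALUE → return 10.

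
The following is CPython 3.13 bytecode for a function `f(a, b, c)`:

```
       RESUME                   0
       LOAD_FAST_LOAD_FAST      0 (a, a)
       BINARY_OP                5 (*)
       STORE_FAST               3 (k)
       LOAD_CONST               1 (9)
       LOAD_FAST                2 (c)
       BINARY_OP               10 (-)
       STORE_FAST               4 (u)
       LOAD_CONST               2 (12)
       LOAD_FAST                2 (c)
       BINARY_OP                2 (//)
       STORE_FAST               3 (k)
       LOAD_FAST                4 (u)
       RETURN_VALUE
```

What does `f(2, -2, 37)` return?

LOAD_FAST_LOAD_FAST a,a → push 2,2. Stack: [2, 2]
BINARY_OP * → 2 * 2 = 4. Stack: [4]
STORE_FAST k → k=4. Stack: []
LOAD_CONST → push 9. Stack: [9]
LOAD_FAST c → push 37. Stack: [9, 37]
BINARY_OP - → 9 - 37 = -28. Stack: [-28]
STORE_FAST u → u=-28. Stack: []
LOAD_CONST → push 12. Stack: [12]
LOAD_FAST c → push 37. Stack: [12, 37]
BINARY_OP // → 12 // 37 = 0. Stack: [0]
STORE_FAST k → k=0. Stack: []
LOAD_FAST u → push -28. Stack: [-28]
RETURN_VALUE → return -28.

-28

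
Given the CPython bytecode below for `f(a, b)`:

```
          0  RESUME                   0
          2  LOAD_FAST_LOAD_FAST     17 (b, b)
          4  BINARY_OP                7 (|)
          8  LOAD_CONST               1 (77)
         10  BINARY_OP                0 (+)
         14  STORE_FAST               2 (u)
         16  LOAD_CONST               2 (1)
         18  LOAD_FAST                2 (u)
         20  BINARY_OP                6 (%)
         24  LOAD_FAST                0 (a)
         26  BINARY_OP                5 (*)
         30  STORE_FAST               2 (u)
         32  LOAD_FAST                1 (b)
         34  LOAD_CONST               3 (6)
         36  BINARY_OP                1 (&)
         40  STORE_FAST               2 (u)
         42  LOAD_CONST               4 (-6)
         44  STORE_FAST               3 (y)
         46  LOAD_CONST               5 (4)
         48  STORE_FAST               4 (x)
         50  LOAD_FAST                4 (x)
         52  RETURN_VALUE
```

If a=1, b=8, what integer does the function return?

LOAD_FAST_LOAD_FAST b,b → push 8,8. Stack: [8, 8]
BINARY_OP | → 8 | 8 = 8. Stack: [8]
LOAD_CONST → push 77. Stack: [8, 77]
BINARY_OP + → 8 + 77 = 85. Stack: [85]
STORE_FAST u → u=85. Stack: []
LOAD_CONST → push 1. Stack: [1]
LOAD_FAST u → push 85. Stack: [1, 85]
BINARY_OP % → 1 % 85 = 1. Stack: [1]
LOAD_FAST a → push 1. Stack: [1, 1]
BINARY_OP * → 1 * 1 = 1. Stack: [1]
STORE_FAST u → u=1. Stack: []
LOAD_FAST b → push 8. Stack: [8]
LOAD_CONST → push 6. Stack: [8, 6]
BINARY_OP & → 8 & 6 = 0. Stack: [0]
STORE_FAST u → u=0. Stack: []
LOAD_CONST → push -6. Stack: [-6]
STORE_FAST y → y=-6. Stack: []
LOAD_CONST → push 4. Stack: [4]
STORE_FAST x → x=4. Stack: []
LOAD_FAST x → push 4. Stack: [4]
RETURN_VALUE → return 4.

4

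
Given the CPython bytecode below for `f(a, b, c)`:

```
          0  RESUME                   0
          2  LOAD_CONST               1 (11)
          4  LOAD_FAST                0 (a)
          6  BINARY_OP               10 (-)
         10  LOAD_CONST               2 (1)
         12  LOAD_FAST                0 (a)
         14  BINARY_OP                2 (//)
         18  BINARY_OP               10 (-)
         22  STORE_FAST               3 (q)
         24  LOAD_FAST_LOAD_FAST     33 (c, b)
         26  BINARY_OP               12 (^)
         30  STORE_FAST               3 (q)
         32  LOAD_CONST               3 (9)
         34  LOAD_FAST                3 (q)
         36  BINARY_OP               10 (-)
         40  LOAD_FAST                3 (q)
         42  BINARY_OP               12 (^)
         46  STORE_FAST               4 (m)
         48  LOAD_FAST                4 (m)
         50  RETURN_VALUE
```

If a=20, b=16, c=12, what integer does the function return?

-15

LOAD_CONST → push 11. Stack: [11]
LOAD_FAST a → push 20. Stack: [11, 20]
BINARY_OP - → 11 - 20 = -9. Stack: [-9]
LOAD_CONST → push 1. Stack: [-9, 1]
LOAD_FAST a → push 20. Stack: [-9, 1, 20]
BINARY_OP // → 1 // 20 = 0. Stack: [-9, 0]
BINARY_OP - → -9 - 0 = -9. Stack: [-9]
STORE_FAST q → q=-9. Stack: []
LOAD_FAST_LOAD_FAST c,b → push 12,16. Stack: [12, 16]
BINARY_OP ^ → 12 ^ 16 = 28. Stack: [28]
STORE_FAST q → q=28. Stack: []
LOAD_CONST → push 9. Stack: [9]
LOAD_FAST q → push 28. Stack: [9, 28]
BINARY_OP - → 9 - 28 = -19. Stack: [-19]
LOAD_FAST q → push 28. Stack: [-19, 28]
BINARY_OP ^ → -19 ^ 28 = -15. Stack: [-15]
STORE_FAST m → m=-15. Stack: []
LOAD_FAST m → push -15. Stack: [-15]
RETURN_VALUE → return -15.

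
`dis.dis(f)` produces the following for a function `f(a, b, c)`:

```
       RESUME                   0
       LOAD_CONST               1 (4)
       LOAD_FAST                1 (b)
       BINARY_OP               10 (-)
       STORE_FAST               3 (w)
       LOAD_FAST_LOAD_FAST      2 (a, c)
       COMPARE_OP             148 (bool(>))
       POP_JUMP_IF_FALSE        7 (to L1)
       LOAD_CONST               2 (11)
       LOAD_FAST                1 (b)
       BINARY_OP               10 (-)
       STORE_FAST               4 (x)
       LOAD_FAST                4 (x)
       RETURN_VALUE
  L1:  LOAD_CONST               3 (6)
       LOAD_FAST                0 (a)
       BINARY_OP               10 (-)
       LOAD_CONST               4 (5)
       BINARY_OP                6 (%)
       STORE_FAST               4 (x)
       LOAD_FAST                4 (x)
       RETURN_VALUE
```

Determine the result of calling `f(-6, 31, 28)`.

LOAD_CONST → push 4. Stack: [4]
LOAD_FAST b → push 31. Stack: [4, 31]
BINARY_OP - → 4 - 31 = -27. Stack: [-27]
STORE_FAST w → w=-27. Stack: []
LOAD_FAST_LOAD_FAST a,c → push -6,28. Stack: [-6, 28]
COMPARE_OP bool(>) → -6 vs 28 = False. Stack: [False]
POP_JUMP_IF_FALSE → pop False; jump. Stack: []
LOAD_CONST → push 6. Stack: [6]
LOAD_FAST a → push -6. Stack: [6, -6]
BINARY_OP - → 6 - -6 = 12. Stack: [12]
LOAD_CONST → push 5. Stack: [12, 5]
BINARY_OP % → 12 % 5 = 2. Stack: [2]
STORE_FAST x → x=2. Stack: []
LOAD_FAST x → push 2. Stack: [2]
RETURN_VALUE → return 2.

2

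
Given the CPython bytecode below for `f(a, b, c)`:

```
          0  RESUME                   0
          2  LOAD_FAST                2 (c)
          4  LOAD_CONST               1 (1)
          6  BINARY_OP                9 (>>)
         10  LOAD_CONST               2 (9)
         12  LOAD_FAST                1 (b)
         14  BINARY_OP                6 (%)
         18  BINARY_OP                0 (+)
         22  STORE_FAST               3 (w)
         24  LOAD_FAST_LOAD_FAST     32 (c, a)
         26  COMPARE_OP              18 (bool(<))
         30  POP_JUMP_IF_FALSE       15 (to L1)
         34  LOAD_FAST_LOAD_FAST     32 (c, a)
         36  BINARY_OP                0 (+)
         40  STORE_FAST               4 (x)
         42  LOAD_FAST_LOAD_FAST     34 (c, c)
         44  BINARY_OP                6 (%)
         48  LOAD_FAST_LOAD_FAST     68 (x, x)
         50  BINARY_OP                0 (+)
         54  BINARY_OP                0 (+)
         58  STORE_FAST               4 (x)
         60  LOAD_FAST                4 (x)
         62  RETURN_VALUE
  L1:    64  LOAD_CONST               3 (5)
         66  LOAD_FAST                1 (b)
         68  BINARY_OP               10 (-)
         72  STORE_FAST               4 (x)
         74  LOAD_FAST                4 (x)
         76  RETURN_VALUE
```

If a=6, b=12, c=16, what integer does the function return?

-7

LOAD_FAST c → push 16. Stack: [16]
LOAD_CONST → push 1. Stack: [16, 1]
BINARY_OP >> → 16 >> 1 = 8. Stack: [8]
LOAD_CONST → push 9. Stack: [8, 9]
LOAD_FAST b → push 12. Stack: [8, 9, 12]
BINARY_OP % → 9 % 12 = 9. Stack: [8, 9]
BINARY_OP + → 8 + 9 = 17. Stack: [17]
STORE_FAST w → w=17. Stack: []
LOAD_FAST_LOAD_FAST c,a → push 16,6. Stack: [16, 6]
COMPARE_OP bool(<) → 16 vs 6 = False. Stack: [False]
POP_JUMP_IF_FALSE → pop False; jump. Stack: []
LOAD_CONST → push 5. Stack: [5]
LOAD_FAST b → push 12. Stack: [5, 12]
BINARY_OP - → 5 - 12 = -7. Stack: [-7]
STORE_FAST x → x=-7. Stack: []
LOAD_FAST x → push -7. Stack: [-7]
RETURN_VALUE → return -7.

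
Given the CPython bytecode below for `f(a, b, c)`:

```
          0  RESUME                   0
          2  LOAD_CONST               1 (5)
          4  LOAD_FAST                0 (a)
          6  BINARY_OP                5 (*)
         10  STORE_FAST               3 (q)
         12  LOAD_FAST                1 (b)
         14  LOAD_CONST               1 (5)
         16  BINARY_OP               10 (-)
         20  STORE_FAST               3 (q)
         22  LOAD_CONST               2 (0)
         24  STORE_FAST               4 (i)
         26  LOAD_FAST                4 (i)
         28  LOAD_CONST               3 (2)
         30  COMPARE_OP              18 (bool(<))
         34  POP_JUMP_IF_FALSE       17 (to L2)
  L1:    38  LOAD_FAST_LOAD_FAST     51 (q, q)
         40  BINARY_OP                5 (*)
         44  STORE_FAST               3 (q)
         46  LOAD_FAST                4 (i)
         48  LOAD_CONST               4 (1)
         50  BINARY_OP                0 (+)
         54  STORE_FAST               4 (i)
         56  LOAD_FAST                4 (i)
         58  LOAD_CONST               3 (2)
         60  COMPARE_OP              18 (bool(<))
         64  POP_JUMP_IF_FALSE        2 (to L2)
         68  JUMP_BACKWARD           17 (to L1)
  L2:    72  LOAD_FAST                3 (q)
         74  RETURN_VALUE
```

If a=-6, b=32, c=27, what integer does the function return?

531441

LOAD_CONST → push 5. Stack: [5]
LOAD_FAST a → push -6. Stack: [5, -6]
BINARY_OP * → 5 * -6 = -30. Stack: [-30]
STORE_FAST q → q=-30. Stack: []
LOAD_FAST b → push 32. Stack: [32]
LOAD_CONST → push 5. Stack: [32, 5]
BINARY_OP - → 32 - 5 = 27. Stack: [27]
STORE_FAST q → q=27. Stack: []
LOAD_CONST → push 0. Stack: [0]
STORE_FAST i → i=0. Stack: []
LOAD_FAST i → push 0. Stack: [0]
LOAD_CONST → push 2. Stack: [0, 2]
COMPARE_OP bool(<) → 0 vs 2 = True. Stack: [True]
POP_JUMP_IF_FALSE → pop True; no jump. Stack: []
LOAD_FAST_LOAD_FAST q,q → push 27,27. Stack: [27, 27]
BINARY_OP * → 27 * 27 = 729. Stack: [729]
STORE_FAST q → q=729. Stack: []
LOAD_FAST i → push 0. Stack: [0]
LOAD_CONST → push 1. Stack: [0, 1]
BINARY_OP + → 0 + 1 = 1. Stack: [1]
STORE_FAST i → i=1. Stack: []
LOAD_FAST i → push 1. Stack: [1]
LOAD_CONST → push 2. Stack: [1, 2]
COMPARE_OP bool(<) → 1 vs 2 = True. Stack: [True]
POP_JUMP_IF_FALSE → pop True; no jump. Stack: []
LOAD_FAST_LOAD_FAST q,q → push 729,729. Stack: [729, 729]
BINARY_OP * → 729 * 729 = 531441. Stack: [531441]
STORE_FAST q → q=531441. Stack: []
LOAD_FAST i → push 1. Stack: [1]
LOAD_CONST → push 1. Stack: [1, 1]
BINARY_OP + → 1 + 1 = 2. Stack: [2]
STORE_FAST i → i=2. Stack: []
LOAD_FAST i → push 2. Stack: [2]
LOAD_CONST → push 2. Stack: [2, 2]
COMPARE_OP bool(<) → 2 vs 2 = False. Stack: [False]
POP_JUMP_IF_FALSE → pop False; jump. Stack: []
LOAD_FAST q → push 531441. Stack: [531441]
RETURN_VALUE → return 531441.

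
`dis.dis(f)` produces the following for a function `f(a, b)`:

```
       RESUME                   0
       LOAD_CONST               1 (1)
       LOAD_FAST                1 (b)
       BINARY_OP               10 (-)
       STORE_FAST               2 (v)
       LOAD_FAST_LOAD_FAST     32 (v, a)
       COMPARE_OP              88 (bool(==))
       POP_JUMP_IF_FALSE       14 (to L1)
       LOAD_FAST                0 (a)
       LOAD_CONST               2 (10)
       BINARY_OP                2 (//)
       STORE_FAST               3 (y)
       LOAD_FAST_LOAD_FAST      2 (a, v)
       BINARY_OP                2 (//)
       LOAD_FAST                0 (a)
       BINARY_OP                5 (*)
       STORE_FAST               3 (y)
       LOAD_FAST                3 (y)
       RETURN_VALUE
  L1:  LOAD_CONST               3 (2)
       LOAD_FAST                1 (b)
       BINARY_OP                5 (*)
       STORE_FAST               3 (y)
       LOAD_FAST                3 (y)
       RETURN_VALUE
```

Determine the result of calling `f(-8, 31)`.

LOAD_CONST → push 1. Stack: [1]
LOAD_FAST b → push 31. Stack: [1, 31]
BINARY_OP - → 1 - 31 = -30. Stack: [-30]
STORE_FAST v → v=-30. Stack: []
LOAD_FAST_LOAD_FAST v,a → push -30,-8. Stack: [-30, -8]
COMPARE_OP bool(==) → -30 vs -8 = False. Stack: [False]
POP_JUMP_IF_FALSE → pop False; jump. Stack: []
LOAD_CONST → push 2. Stack: [2]
LOAD_FAST b → push 31. Stack: [2, 31]
BINARY_OP * → 2 * 31 = 62. Stack: [62]
STORE_FAST y → y=62. Stack: []
LOAD_FAST y → push 62. Stack: [62]
RETURN_VALUE → return 62.

62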